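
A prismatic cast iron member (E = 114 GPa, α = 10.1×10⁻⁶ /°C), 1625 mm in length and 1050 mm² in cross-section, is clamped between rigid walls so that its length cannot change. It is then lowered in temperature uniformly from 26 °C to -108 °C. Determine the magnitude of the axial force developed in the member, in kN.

Full restraint means ε = 0, so the stress is σ = EαΔT = 114×10³ × 10.1×10⁻⁶ × 134 = 154.3 MPa.
P = AEαΔT = 1050 × 114×10³ × 10.1×10⁻⁶ × 134 = 162 kN (tensile).

P ≈ 162 kN (tensile)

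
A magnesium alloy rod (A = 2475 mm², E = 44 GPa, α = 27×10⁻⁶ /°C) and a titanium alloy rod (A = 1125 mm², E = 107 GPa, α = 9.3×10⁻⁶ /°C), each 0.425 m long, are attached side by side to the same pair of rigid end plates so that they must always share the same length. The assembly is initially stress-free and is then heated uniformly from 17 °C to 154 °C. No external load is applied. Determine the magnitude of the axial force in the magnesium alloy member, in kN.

Equilibrium of a rigid end plate with no external load gives equal and opposite internal forces ±P in the two members. Since α_{magnesium alloy} > α_{titanium alloy}, heating drives the magnesium alloy into compression and the titanium alloy into tension.
Setting the final lengths equal and cancelling L: (α₁ − α₂)ΔT = P/(A₁E₁) + P/(A₂E₂).
|α₁ − α₂|·ΔT = 17.7×10⁻⁶ × 137 = 0.002425.
1/(A₁E₁) + 1/(A₂E₂) = 1/(2475×44×10³) + 1/(1125×107×10³) = 1.749×10⁻⁸ N⁻¹.
P = 0.002425 / 1.749×10⁻⁸ = 138600 N = 138.6 kN.

P ≈ 139 kN (compressive in the magnesium alloy)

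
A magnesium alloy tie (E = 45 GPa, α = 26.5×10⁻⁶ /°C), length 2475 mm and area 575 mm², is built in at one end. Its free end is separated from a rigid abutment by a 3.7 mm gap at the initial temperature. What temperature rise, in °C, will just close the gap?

ΔT ≈ 56.4 °C

The gap closes when αΔT L = 3.7 mm, since the tie is still unstressed at that instant.
So ΔT = g/(αL) = 3.7/(26.5×10⁻⁶ × 2475) = 56.41 °C.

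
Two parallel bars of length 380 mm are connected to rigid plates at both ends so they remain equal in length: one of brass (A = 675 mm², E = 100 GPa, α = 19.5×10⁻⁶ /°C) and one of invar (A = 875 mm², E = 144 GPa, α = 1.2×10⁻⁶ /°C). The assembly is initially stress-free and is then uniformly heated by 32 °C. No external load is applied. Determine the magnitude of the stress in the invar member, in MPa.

Both members must finish at the same length. With the larger α, the brass tends to over-expand; the plates restrain it, putting the brass in compression and the invar in tension. With no external load the two internal forces are equal and opposite, magnitude P.
Setting the final lengths equal and cancelling L: (α₁ − α₂)ΔT = P/(A₁E₁) + P/(A₂E₂).
|α₁ − α₂|·ΔT = 18.3×10⁻⁶ × 32 = 0.0005856.
1/(A₁E₁) + 1/(A₂E₂) = 1/(675×100×10³) + 1/(875×144×10³) = 2.275×10⁻⁸ N⁻¹.
P = 0.0005856 / 2.275×10⁻⁸ = 25740 N = 25.74 kN.
σ_{invar} = P/A₂ = 25740/875 = 29.42 MPa, tensile.

σ ≈ 29.4 MPa (tensile)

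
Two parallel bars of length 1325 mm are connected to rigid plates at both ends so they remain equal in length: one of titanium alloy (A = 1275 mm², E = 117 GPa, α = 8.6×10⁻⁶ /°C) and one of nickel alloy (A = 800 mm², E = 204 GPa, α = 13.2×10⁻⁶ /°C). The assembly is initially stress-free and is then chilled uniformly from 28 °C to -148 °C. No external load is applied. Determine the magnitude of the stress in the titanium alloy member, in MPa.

σ ≈ 49.5 MPa (compressive)

Equilibrium of a rigid end plate with no external load gives equal and opposite internal forces ±P in the two members. Since α_{nickel alloy} > α_{titanium alloy}, cooling drives the nickel alloy into tension and the titanium alloy into compression.
Compatibility of the two members (thermal + elastic change equal): (α₁ − α₂)ΔT = P·[1/(A₁E₁) + 1/(A₂E₂)].
|α₁ − α₂|·ΔT = 4.6×10⁻⁶ × 176 = 0.0008096.
1/(A₁E₁) + 1/(A₂E₂) = 1/(1275×117×10³) + 1/(800×204×10³) = 1.283×10⁻⁸ N⁻¹.
So P = 0.0008096 / 1.283×10⁻⁸ = 63.1 kN.
σ_{titanium alloy} = P/A₁ = 63100/1275 = 49.49 MPa, compressive.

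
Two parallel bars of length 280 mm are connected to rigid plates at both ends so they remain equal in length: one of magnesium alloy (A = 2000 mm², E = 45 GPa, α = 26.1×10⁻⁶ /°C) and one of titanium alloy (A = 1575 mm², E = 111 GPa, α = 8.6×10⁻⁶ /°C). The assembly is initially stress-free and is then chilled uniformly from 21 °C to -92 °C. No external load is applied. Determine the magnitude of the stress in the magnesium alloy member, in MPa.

σ ≈ 58.7 MPa (tensile)

The magnesium alloy has the larger α, so on cooling it would change length more than the titanium alloy if both were free. The rigid plates force a common final length, so the magnesium alloy is put into tension and the titanium alloy into compression, with equal and opposite forces P (no external load).
Compatibility of the two members (thermal + elastic change equal): (α₁ − α₂)ΔT = P·[1/(A₁E₁) + 1/(A₂E₂)].
|α₁ − α₂|·ΔT = 17.5×10⁻⁶ × 113 = 0.001977.
1/(A₁E₁) + 1/(A₂E₂) = 1/(2000×45×10³) + 1/(1575×111×10³) = 1.683×10⁻⁸ N⁻¹.
P = 0.001977 / 1.683×10⁻⁸ = 117500 N = 117.5 kN.
σ_{magnesium alloy} = P/A₁ = 117500/2000 = 58.75 MPa, tensile.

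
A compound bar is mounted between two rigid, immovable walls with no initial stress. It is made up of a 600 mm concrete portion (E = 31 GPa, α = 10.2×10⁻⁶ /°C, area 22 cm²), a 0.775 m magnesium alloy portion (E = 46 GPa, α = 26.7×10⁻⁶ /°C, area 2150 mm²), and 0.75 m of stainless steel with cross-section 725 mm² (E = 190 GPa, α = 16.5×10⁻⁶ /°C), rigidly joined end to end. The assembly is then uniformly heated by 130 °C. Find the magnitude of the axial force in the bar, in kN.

P ≈ 231 kN (compressive)

Free thermal expansion of the whole bar: Σ αᵢΔT Lᵢ = 10.2×10⁻⁶×130×600 + 26.7×10⁻⁶×130×775 + 16.5×10⁻⁶×130×750 = 5.094 mm.
The rigid supports impose zero overall length change; the single axial force P common to all segments must satisfy P Σ Lᵢ/(AᵢEᵢ) = δ_free.
The series flexibility is Σ Lᵢ/(AᵢEᵢ) = 600/(2200×31×10³) + 775/(2150×46×10³) + 750/(725×190×10³) = 2.208×10⁻⁵ mm/N.
So P = 5.094 / 2.208×10⁻⁵ = 230.7 kN, compressive.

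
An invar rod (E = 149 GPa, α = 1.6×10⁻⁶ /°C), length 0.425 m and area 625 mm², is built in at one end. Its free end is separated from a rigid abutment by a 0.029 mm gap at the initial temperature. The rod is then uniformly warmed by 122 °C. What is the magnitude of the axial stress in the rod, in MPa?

Unrestrained expansion: δ_free = αΔT L = 1.6×10⁻⁶ × 122 × 425 = 0.08296 mm.
This exceeds the 0.029 mm gap, so the wall pushes back. The portion of expansion that must be recovered elastically is δ_free − gap = 0.08296 − 0.029 = 0.05396 mm.
That suppressed elongation corresponds to σ = E·Δ/L = 149×10³ × 0.05396/425 = 18.92 MPa.

σ ≈ 18.9 MPa (compressive)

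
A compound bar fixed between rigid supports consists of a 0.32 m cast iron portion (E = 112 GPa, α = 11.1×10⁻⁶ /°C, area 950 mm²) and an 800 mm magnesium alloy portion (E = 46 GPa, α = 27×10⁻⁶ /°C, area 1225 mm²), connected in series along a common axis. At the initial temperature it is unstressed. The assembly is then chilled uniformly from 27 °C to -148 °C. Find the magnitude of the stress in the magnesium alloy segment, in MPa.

If the supports were absent, the total length change would be Σ αᵢΔT Lᵢ = 11.1×10⁻⁶×175×320 + 27×10⁻⁶×175×800 = 4.402 mm.
The rigid supports impose zero overall length change; the single axial force P common to all segments must satisfy P Σ Lᵢ/(AᵢEᵢ) = δ_free.
Σ Lᵢ/(AᵢEᵢ) = 320/(950×112×10³) + 800/(1225×46×10³) = 1.72×10⁻⁵ mm/N.
So P = 4.402 / 1.72×10⁻⁵ = 255.8 kN, tensile.
σ_{magnesium alloy} = P / A = 255800 / 1225 = 208.8 MPa.

σ ≈ 209 MPa (tensile)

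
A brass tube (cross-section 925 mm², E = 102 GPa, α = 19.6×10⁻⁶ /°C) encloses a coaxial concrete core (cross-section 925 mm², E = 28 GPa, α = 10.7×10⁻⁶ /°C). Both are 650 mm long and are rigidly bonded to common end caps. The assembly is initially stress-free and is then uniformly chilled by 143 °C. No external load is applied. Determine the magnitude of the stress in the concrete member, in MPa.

σ ≈ 28 MPa (compressive)

Equilibrium of a rigid end plate with no external load gives equal and opposite internal forces ±P in the two members. Since α_{brass} > α_{concrete}, cooling drives the brass into tension and the concrete into compression.
Setting the final lengths equal and cancelling L: (α₁ − α₂)ΔT = P/(A₁E₁) + P/(A₂E₂).
|α₁ − α₂|·ΔT = 8.9×10⁻⁶ × 143 = 0.001273.
1/(A₁E₁) + 1/(A₂E₂) = 1/(925×102×10³) + 1/(925×28×10³) = 4.921×10⁻⁸ N⁻¹.
P = 0.001273 / 4.921×10⁻⁸ = 25860 N = 25.86 kN.
σ_{concrete} = P/A₂ = 25860/925 = 27.96 MPa, compressive.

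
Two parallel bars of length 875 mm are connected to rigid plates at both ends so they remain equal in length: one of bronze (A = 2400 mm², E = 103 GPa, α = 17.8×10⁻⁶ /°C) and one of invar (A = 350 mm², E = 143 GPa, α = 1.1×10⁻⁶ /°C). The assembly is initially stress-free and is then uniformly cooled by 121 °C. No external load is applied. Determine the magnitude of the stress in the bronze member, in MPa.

σ ≈ 35 MPa (tensile)

Both members must finish at the same length. With the larger α, the bronze tends to over-contract; the plates restrain it, putting the bronze in tension and the invar in compression. With no external load the two internal forces are equal and opposite, magnitude P.
Setting the final lengths equal and cancelling L: (α₁ − α₂)ΔT = P/(A₁E₁) + P/(A₂E₂).
|α₁ − α₂|·ΔT = 16.7×10⁻⁶ × 121 = 0.002021.
1/(A₁E₁) + 1/(A₂E₂) = 1/(2400×103×10³) + 1/(350×143×10³) = 2.403×10⁻⁸ N⁻¹.
So P = 0.002021 / 2.403×10⁻⁸ = 84.11 kN.
σ_{bronze} = P/A₁ = 84110/2400 = 35.04 MPa, tensile.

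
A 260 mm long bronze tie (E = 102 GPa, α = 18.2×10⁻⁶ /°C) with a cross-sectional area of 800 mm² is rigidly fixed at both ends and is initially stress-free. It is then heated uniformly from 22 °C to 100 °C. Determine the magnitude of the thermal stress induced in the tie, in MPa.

σ ≈ 145 MPa (compressive)

Because both ends are immovable the net strain is zero, and the suppressed thermal strain is αΔT = 18.2×10⁻⁶ × 78 = 1419.6×10⁻⁶.
The stress required to suppress this strain is σ = Eε = 102×10³ × 1419.6×10⁻⁶ = 144.8 MPa, compressive since the tie is trying to expand.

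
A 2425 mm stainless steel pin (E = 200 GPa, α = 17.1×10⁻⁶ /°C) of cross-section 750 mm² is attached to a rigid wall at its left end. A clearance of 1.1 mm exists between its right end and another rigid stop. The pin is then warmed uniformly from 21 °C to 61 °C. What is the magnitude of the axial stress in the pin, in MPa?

σ ≈ 46.1 MPa (compressive)

Unrestrained expansion: δ_free = αΔT L = 17.1×10⁻⁶ × 40 × 2425 = 1.659 mm.
The gap closes (δ_free > 1.1 mm) and the wall then resists a further 1.659 − 1.1 = 0.5587 mm of expansion.
That suppressed elongation corresponds to σ = E·Δ/L = 200×10³ × 0.5587/2425 = 46.08 MPa.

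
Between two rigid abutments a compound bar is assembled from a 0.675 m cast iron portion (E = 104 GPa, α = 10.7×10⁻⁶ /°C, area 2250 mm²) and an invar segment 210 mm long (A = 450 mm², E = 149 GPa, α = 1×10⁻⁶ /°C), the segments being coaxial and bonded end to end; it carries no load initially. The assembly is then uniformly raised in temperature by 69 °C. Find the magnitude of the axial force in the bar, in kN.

With the walls removed the bar would change length by δ_free = Σ αᵢΔT Lᵢ = 10.7×10⁻⁶×69×675 + 1×10⁻⁶×69×210 = 0.5128 mm.
The rigid supports impose zero overall length change; the single axial force P common to all segments must satisfy P Σ Lᵢ/(AᵢEᵢ) = δ_free.
The series flexibility is Σ Lᵢ/(AᵢEᵢ) = 675/(2250×104×10³) + 210/(450×149×10³) = 6.017×10⁻⁶ mm/N.
Hence P = δ_free / Σ(L/AE) = 0.5128/6.017×10⁻⁶ = 85.24 kN (compressive).

P ≈ 85.2 kN (compressive)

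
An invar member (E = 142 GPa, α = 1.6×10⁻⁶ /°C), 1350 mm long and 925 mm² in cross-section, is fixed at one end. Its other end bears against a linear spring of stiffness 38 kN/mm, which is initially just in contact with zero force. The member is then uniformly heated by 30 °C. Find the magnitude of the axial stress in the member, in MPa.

Free thermal expansion: δ_free = αΔT L = 1.6×10⁻⁶ × 30 × 1350 = 0.0648 mm.
Let P be the compressive force at the spring. The member shortens elastically by PL/(AE) and the spring compresses by P/k; together these equal δ_free.
P [ L/(AE) + 1/k ] = δ_free → P [ 1350/(925×142×10³) + 1/(38×10³) ] = 0.0648.
P = 0.0648 / 3.659×10⁻⁵ = 1771 N.
σ = P/A = 1771/925 = 1.914 MPa.

σ ≈ 1.91 MPa (compressive)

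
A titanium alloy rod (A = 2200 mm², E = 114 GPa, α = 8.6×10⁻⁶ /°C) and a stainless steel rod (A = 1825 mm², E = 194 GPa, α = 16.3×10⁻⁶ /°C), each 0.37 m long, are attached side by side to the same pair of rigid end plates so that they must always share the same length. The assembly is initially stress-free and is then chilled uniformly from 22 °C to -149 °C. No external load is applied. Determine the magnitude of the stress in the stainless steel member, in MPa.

σ ≈ 106 MPa (tensile)

Both members must finish at the same length. With the larger α, the stainless steel tends to over-contract; the plates restrain it, putting the stainless steel in tension and the titanium alloy in compression. With no external load the two internal forces are equal and opposite, magnitude P.
Setting the final lengths equal and cancelling L: (α₁ − α₂)ΔT = P/(A₁E₁) + P/(A₂E₂).
|α₁ − α₂|·ΔT = 7.7×10⁻⁶ × 171 = 0.001317.
1/(A₁E₁) + 1/(A₂E₂) = 1/(2200×114×10³) + 1/(1825×194×10³) = 6.812×10⁻⁹ N⁻¹.
P = 0.001317 / 6.812×10⁻⁹ = 193300 N = 193.3 kN.
σ_{stainless steel} = P/A₂ = 193300/1825 = 105.9 MPa, tensile.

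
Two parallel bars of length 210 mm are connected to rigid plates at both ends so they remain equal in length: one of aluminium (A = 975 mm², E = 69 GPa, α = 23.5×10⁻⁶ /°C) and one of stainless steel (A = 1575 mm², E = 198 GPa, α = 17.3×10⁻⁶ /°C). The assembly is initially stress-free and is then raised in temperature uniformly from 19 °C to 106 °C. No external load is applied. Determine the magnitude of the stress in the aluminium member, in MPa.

Both members must finish at the same length. With the larger α, the aluminium tends to over-expand; the plates restrain it, putting the aluminium in compression and the stainless steel in tension. With no external load the two internal forces are equal and opposite, magnitude P.
Setting the final lengths equal and cancelling L: (α₁ − α₂)ΔT = P/(A₁E₁) + P/(A₂E₂).
|α₁ − α₂|·ΔT = 6.2×10⁻⁶ × 87 = 0.0005394.
1/(A₁E₁) + 1/(A₂E₂) = 1/(975×69×10³) + 1/(1575×198×10³) = 1.807×10⁻⁸ N⁻¹.
So P = 0.0005394 / 1.807×10⁻⁸ = 29.85 kN.
σ_{aluminium} = P/A₁ = 29850/975 = 30.61 MPa, compressive.

σ ≈ 30.6 MPa (compressive)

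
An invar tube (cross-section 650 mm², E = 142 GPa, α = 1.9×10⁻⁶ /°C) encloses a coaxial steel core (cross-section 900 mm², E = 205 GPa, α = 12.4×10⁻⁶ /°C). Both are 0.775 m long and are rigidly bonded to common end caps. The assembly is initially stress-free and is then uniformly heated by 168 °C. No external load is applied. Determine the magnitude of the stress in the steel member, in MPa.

Equilibrium of a rigid end plate with no external load gives equal and opposite internal forces ±P in the two members. Since α_{steel} > α_{invar}, heating drives the steel into compression and the invar into tension.
Setting the final lengths equal and cancelling L: (α₁ − α₂)ΔT = P/(A₁E₁) + P/(A₂E₂).
|α₁ − α₂|·ΔT = 10.5×10⁻⁶ × 168 = 0.001764.
1/(A₁E₁) + 1/(A₂E₂) = 1/(650×142×10³) + 1/(900×205×10³) = 1.625×10⁻⁸ N⁻¹.
P = 0.001764 / 1.625×10⁻⁸ = 108500 N = 108.5 kN.
σ_{steel} = P/A₂ = 108500/900 = 120.6 MPa, compressive.

σ ≈ 121 MPa (compressive)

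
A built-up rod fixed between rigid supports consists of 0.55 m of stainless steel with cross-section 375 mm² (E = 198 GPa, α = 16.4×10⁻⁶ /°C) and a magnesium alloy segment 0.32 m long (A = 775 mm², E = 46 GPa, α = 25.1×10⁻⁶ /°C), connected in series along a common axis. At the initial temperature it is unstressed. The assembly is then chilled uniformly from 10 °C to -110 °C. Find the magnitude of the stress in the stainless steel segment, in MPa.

σ ≈ 333 MPa (tensile)

With the walls removed the bar would change length by δ_free = Σ αᵢΔT Lᵢ = 16.4×10⁻⁶×120×550 + 25.1×10⁻⁶×120×320 = 2.046 mm.
Since the ends are fixed, an axial force P builds up, equal in every segment, with P · Σ Lᵢ/(AᵢEᵢ) = δ_free.
The series flexibility is Σ Lᵢ/(AᵢEᵢ) = 550/(375×198×10³) + 320/(775×46×10³) = 1.638×10⁻⁵ mm/N.
So P = 2.046 / 1.638×10⁻⁵ = 124.9 kN, tensile.
σ_{stainless steel} = P / A = 124900 / 375 = 333.1 MPa.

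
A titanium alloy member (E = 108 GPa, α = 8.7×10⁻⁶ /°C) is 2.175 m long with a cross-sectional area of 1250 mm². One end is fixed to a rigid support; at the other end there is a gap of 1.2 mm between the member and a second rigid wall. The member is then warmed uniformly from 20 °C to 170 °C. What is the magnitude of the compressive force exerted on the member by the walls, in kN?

Unrestrained expansion: δ_free = αΔT L = 8.7×10⁻⁶ × 150 × 2175 = 2.838 mm.
This exceeds the 1.2 mm gap, so the wall pushes back. The portion of expansion that must be recovered elastically is δ_free − gap = 2.838 − 1.2 = 1.638 mm.
Compatibility: PL/(AE) = 1.638 mm, so σ = P/A = E × (1.638/2175) = 81.35 MPa.
P = σA = 81.35 × 1250 = 101.7 kN.

P ≈ 102 kN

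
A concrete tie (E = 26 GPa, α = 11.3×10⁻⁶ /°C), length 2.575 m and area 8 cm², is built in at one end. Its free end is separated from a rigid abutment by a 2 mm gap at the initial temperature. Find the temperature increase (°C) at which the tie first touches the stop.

Contact occurs when the free expansion equals the gap: αΔT L = 2 mm.
ΔT = 2 / (11.3×10⁻⁶ × 2575) = 68.73 °C.

ΔT ≈ 68.7 °C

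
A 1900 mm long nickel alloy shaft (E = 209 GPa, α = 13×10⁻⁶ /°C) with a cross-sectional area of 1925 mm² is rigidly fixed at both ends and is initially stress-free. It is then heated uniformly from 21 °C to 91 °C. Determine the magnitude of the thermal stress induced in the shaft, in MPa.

σ ≈ 190 MPa (compressive)

The supports are rigid, so the total axial strain is zero. The restrained thermal strain is ε = αΔT = 13×10⁻⁶ × 70 = 910×10⁻⁶.
Hence σ = E·αΔT = 209×10³ × 910×10⁻⁶ = 190.2 MPa, compressive.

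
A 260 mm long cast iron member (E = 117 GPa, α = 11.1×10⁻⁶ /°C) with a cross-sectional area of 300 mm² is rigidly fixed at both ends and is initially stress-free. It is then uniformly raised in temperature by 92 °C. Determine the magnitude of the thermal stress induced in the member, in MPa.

σ ≈ 119 MPa (compressive)

Because both ends are immovable the net strain is zero, and the suppressed thermal strain is αΔT = 11.1×10⁻⁶ × 92 = 1021.2×10⁻⁶.
The stress required to suppress this strain is σ = Eε = 117×10³ × 1021.2×10⁻⁶ = 119.5 MPa, compressive since the member is trying to expand.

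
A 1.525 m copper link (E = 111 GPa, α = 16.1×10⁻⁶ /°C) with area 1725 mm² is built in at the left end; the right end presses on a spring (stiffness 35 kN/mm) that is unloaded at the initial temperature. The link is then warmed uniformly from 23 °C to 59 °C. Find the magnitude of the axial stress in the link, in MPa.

If the spring were absent the link would lengthen by αΔT L = 16.1×10⁻⁶ × 36 × 1525 = 0.8839 mm.
Let P be the compressive force at the spring. The link shortens elastically by PL/(AE) and the spring compresses by P/k; together these equal δ_free.
P [ L/(AE) + 1/k ] = δ_free → P [ 1525/(1725×111×10³) + 1/(35×10³) ] = 0.8839.
P = 0.8839 / 3.654×10⁻⁵ = 24190 N.
σ = P/A = 24190/1725 = 14.02 MPa.

σ ≈ 14 MPa (compressive)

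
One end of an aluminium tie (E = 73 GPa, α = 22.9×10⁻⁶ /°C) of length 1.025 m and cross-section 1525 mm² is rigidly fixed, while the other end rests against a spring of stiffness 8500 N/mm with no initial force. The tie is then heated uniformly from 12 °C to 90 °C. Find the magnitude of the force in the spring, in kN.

P ≈ 14.4 kN

If the spring were absent the tie would lengthen by αΔT L = 22.9×10⁻⁶ × 78 × 1025 = 1.831 mm.
With a force P in the spring, the elastic change of the tie is PL/(AE) and that of the spring is P/k; compatibility requires their sum to equal δ_free.
So P = δ_free / [L/(AE) + 1/k] = 1.831 / [ 1025/(1525×73×10³) + 1/(8500) ].
P = 1.831 / 0.0001269 = 14430 N.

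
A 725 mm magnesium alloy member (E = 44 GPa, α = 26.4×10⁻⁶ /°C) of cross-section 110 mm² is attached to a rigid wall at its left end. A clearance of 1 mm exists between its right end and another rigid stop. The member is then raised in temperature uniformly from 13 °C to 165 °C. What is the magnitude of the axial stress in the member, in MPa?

σ ≈ 116 MPa (compressive)

If the wall were absent the member would grow by αΔT L = 26.4×10⁻⁶ × 152 × 725 = 2.909 mm.
The gap closes (δ_free > 1 mm) and the wall then resists a further 2.909 − 1 = 1.909 mm of expansion.
Compatibility: PL/(AE) = 1.909 mm, so σ = P/A = E × (1.909/725) = 115.9 MPa.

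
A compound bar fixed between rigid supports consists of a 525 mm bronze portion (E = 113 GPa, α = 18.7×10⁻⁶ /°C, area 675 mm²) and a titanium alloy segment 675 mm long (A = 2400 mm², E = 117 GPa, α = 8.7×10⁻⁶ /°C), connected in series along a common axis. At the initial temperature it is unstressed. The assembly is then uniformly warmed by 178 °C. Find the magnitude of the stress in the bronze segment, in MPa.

Free thermal expansion of the whole bar: Σ αᵢΔT Lᵢ = 18.7×10⁻⁶×178×525 + 8.7×10⁻⁶×178×675 = 2.793 mm.
The walls prevent any net length change, so an axial force P (same in every segment) develops. Compatibility: P · Σ Lᵢ/(AᵢEᵢ) = δ_free.
The series flexibility is Σ Lᵢ/(AᵢEᵢ) = 525/(675×113×10³) + 675/(2400×117×10³) = 9.287×10⁻⁶ mm/N.
P = 2.793 / 9.287×10⁻⁶ = 300700 N = 300.7 kN, compressive.
σ_{bronze} = P / A = 300700 / 675 = 445.5 MPa.

σ ≈ 446 MPa (compressive)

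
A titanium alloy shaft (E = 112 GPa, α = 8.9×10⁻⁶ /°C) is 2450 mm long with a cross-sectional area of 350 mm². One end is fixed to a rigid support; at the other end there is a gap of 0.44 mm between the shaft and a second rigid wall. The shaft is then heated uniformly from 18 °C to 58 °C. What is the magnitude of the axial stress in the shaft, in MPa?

If the wall were absent the shaft would grow by αΔT L = 8.9×10⁻⁶ × 40 × 2450 = 0.8722 mm.
The gap closes (δ_free > 0.44 mm) and the wall then resists a further 0.8722 − 0.44 = 0.4322 mm of expansion.
Compatibility: PL/(AE) = 0.4322 mm, so σ = P/A = E × (0.4322/2450) = 19.76 MPa.

σ ≈ 19.8 MPa (compressive)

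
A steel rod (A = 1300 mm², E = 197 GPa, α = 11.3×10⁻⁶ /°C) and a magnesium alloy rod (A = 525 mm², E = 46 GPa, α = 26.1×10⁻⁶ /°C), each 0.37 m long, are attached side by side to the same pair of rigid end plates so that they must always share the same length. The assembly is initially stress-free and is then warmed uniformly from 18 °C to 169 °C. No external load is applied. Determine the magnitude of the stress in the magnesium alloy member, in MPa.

σ ≈ 93.9 MPa (compressive)

The magnesium alloy has the larger α, so on heating it would change length more than the steel if both were free. The rigid plates force a common final length, so the magnesium alloy is put into compression and the steel into tension, with equal and opposite forces P (no external load).
Compatibility of the two members (thermal + elastic change equal): (α₁ − α₂)ΔT = P·[1/(A₁E₁) + 1/(A₂E₂)].
|α₁ − α₂|·ΔT = 14.8×10⁻⁶ × 151 = 0.002235.
1/(A₁E₁) + 1/(A₂E₂) = 1/(1300×197×10³) + 1/(525×46×10³) = 4.531×10⁻⁸ N⁻¹.
So P = 0.002235 / 4.531×10⁻⁸ = 49.32 kN.
σ_{magnesium alloy} = P/A₂ = 49320/525 = 93.94 MPa, compressive.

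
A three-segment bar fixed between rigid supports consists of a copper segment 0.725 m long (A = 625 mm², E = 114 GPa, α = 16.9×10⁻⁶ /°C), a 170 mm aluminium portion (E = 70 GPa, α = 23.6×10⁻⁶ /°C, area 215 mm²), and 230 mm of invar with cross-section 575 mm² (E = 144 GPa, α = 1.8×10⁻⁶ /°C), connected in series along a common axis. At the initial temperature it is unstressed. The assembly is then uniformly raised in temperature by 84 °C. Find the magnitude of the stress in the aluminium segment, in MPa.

With the walls removed the bar would change length by δ_free = Σ αᵢΔT Lᵢ = 16.9×10⁻⁶×84×725 + 23.6×10⁻⁶×84×170 + 1.8×10⁻⁶×84×230 = 1.401 mm.
Since the ends are fixed, an axial force P builds up, equal in every segment, with P · Σ Lᵢ/(AᵢEᵢ) = δ_free.
The series flexibility is Σ Lᵢ/(AᵢEᵢ) = 725/(625×114×10³) + 170/(215×70×10³) + 230/(575×144×10³) = 2.425×10⁻⁵ mm/N.
Hence P = δ_free / Σ(L/AE) = 1.401/2.425×10⁻⁵ = 57.78 kN (compressive).
σ_{aluminium} = P / A = 57780 / 215 = 268.7 MPa.

σ ≈ 269 MPa (compressive)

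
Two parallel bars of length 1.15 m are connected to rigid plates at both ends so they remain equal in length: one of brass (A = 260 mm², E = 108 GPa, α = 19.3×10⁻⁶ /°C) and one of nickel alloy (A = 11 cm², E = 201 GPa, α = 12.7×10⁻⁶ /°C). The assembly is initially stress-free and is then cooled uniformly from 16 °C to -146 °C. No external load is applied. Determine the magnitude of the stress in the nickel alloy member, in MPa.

Equilibrium of a rigid end plate with no external load gives equal and opposite internal forces ±P in the two members. Since α_{brass} > α_{nickel alloy}, cooling drives the brass into tension and the nickel alloy into compression.
Equating the net (thermal + elastic) strains gives |α₁ − α₂|·ΔT = P·[1/(A₁E₁) + 1/(A₂E₂)].
|α₁ − α₂|·ΔT = 6.6×10⁻⁶ × 162 = 0.001069.
1/(A₁E₁) + 1/(A₂E₂) = 1/(260×108×10³) + 1/(1100×201×10³) = 4.014×10⁻⁸ N⁻¹.
P = 0.001069 / 4.014×10⁻⁸ = 26640 N = 26.64 kN.
σ_{nickel alloy} = P/A₂ = 26640/1100 = 24.22 MPa, compressive.

σ ≈ 24.2 MPa (compressive)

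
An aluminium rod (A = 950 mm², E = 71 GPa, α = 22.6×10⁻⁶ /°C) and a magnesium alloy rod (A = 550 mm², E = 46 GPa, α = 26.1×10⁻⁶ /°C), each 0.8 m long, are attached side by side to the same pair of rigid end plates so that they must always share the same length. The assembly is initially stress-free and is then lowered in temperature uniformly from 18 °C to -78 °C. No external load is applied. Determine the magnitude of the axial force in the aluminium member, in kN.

P ≈ 6.18 kN (compressive in the aluminium)

Both members must finish at the same length. With the larger α, the magnesium alloy tends to over-contract; the plates restrain it, putting the magnesium alloy in tension and the aluminium in compression. With no external load the two internal forces are equal and opposite, magnitude P.
Equating the net (thermal + elastic) strains gives |α₁ − α₂|·ΔT = P·[1/(A₁E₁) + 1/(A₂E₂)].
|α₁ − α₂|·ΔT = 3.5×10⁻⁶ × 96 = 0.000336.
1/(A₁E₁) + 1/(A₂E₂) = 1/(950×71×10³) + 1/(550×46×10³) = 5.435×10⁻⁸ N⁻¹.
So P = 0.000336 / 5.435×10⁻⁸ = 6.182 kN.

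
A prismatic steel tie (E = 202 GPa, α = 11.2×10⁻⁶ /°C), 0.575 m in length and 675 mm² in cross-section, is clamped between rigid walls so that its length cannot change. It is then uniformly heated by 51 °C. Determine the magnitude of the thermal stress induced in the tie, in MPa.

σ ≈ 115 MPa (compressive)

The supports are rigid, so the total axial strain is zero. The restrained thermal strain is ε = αΔT = 11.2×10⁻⁶ × 51 = 571.2×10⁻⁶.
Hence σ = E·αΔT = 202×10³ × 571.2×10⁻⁶ = 115.4 MPa, compressive.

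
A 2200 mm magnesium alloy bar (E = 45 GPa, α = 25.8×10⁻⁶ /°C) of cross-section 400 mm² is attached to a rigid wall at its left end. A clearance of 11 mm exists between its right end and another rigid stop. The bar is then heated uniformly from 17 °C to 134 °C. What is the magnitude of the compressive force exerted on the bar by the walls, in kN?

P ≈ 0 kN

If the wall were absent the bar would grow by αΔT L = 25.8×10⁻⁶ × 117 × 2200 = 6.641 mm.
Since δ_free = 6.64 mm is less than the 11 mm gap, the bar never touches the wall. No axial force develops.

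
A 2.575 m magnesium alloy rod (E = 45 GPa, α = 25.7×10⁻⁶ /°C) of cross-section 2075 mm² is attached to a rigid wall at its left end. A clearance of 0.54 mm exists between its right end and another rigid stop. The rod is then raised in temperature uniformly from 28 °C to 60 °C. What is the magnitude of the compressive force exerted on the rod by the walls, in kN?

Unrestrained expansion: δ_free = αΔT L = 25.7×10⁻⁶ × 32 × 2575 = 2.118 mm.
This exceeds the 0.54 mm gap, so the wall pushes back. The portion of expansion that must be recovered elastically is δ_free − gap = 2.118 − 0.54 = 1.578 mm.
So σ = E(δ_free − g)/L = 45×10³ × 1.578/2575 = 27.57 MPa.
P = σA = 27.57 × 2075 = 57.21 kN.

P ≈ 57.2 kN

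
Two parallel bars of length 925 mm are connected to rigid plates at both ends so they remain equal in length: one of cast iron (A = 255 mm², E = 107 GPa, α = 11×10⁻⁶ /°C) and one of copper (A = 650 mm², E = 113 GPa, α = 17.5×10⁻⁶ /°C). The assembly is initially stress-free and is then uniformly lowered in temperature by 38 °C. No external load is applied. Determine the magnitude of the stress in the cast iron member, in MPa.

The copper has the larger α, so on cooling it would change length more than the cast iron if both were free. The rigid plates force a common final length, so the copper is put into tension and the cast iron into compression, with equal and opposite forces P (no external load).
Setting the final lengths equal and cancelling L: (α₁ − α₂)ΔT = P/(A₁E₁) + P/(A₂E₂).
|α₁ − α₂|·ΔT = 6.5×10⁻⁶ × 38 = 0.000247.
1/(A₁E₁) + 1/(A₂E₂) = 1/(255×107×10³) + 1/(650×113×10³) = 5.026×10⁻⁸ N⁻¹.
So P = 0.000247 / 5.026×10⁻⁸ = 4.914 kN.
σ_{cast iron} = P/A₁ = 4914/255 = 19.27 MPa, compressive.

σ ≈ 19.3 MPa (compressive)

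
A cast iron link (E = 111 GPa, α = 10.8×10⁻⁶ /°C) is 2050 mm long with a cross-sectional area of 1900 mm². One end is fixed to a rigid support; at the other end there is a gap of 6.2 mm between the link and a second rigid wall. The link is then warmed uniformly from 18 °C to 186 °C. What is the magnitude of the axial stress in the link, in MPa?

σ ≈ 0 MPa

Free thermal elongation = αΔT L = 10.8×10⁻⁶ × 168 × 2050 = 3.72 mm.
Since δ_free = 3.72 mm is less than the 6.2 mm gap, the link never touches the wall. No axial force develops.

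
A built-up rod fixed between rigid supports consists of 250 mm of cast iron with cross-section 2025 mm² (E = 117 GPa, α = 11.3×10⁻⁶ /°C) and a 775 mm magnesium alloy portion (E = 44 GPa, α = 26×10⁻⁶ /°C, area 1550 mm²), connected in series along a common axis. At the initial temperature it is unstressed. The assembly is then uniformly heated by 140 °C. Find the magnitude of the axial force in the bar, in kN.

With the walls removed the bar would change length by δ_free = Σ αᵢΔT Lᵢ = 11.3×10⁻⁶×140×250 + 26×10⁻⁶×140×775 = 3.216 mm.
Since the ends are fixed, an axial force P builds up, equal in every segment, with P · Σ Lᵢ/(AᵢEᵢ) = δ_free.
Σ Lᵢ/(AᵢEᵢ) = 250/(2025×117×10³) + 775/(1550×44×10³) = 1.242×10⁻⁵ mm/N.
P = 3.216 / 1.242×10⁻⁵ = 259000 N = 259 kN, compressive.

P ≈ 259 kN (compressive)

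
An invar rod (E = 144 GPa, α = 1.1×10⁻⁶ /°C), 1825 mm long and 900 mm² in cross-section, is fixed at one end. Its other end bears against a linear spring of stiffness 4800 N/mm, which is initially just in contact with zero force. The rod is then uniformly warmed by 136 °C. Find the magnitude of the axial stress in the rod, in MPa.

If the spring were absent the rod would lengthen by αΔT L = 1.1×10⁻⁶ × 136 × 1825 = 0.273 mm.
With a force P in the spring, the elastic change of the rod is PL/(AE) and that of the spring is P/k; compatibility requires their sum to equal δ_free.
So P = δ_free / [L/(AE) + 1/k] = 0.273 / [ 1825/(900×144×10³) + 1/(4800) ].
P = 0.273 / 0.0002224 = 1228 N.
σ = P/A = 1228/900 = 1.364 MPa.

σ ≈ 1.36 MPa (compressive)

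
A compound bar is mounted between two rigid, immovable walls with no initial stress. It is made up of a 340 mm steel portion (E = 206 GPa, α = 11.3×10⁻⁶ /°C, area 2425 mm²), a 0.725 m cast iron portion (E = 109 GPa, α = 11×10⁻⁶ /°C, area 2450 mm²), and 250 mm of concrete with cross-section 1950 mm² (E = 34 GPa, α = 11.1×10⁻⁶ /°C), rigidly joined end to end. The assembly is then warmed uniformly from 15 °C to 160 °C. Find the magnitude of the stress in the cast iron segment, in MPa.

With the walls removed the bar would change length by δ_free = Σ αᵢΔT Lᵢ = 11.3×10⁻⁶×145×340 + 11×10⁻⁶×145×725 + 11.1×10⁻⁶×145×250 = 2.116 mm.
Since the ends are fixed, an axial force P builds up, equal in every segment, with P · Σ Lᵢ/(AᵢEᵢ) = δ_free.
The series flexibility is Σ Lᵢ/(AᵢEᵢ) = 340/(2425×206×10³) + 725/(2450×109×10³) + 250/(1950×34×10³) = 7.166×10⁻⁶ mm/N.
Hence P = δ_free / Σ(L/AE) = 2.116/7.166×10⁻⁶ = 295.3 kN (compressive).
σ_{cast iron} = P / A = 295300 / 2450 = 120.5 MPa.

σ ≈ 121 MPa (compressive)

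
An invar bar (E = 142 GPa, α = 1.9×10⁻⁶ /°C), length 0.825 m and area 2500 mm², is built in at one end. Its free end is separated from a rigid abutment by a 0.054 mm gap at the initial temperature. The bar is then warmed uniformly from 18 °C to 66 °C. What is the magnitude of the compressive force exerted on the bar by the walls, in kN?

P ≈ 9.14 kN

Unrestrained expansion: δ_free = αΔT L = 1.9×10⁻⁶ × 48 × 825 = 0.07524 mm.
This exceeds the 0.054 mm gap, so the wall pushes back. The portion of expansion that must be recovered elastically is δ_free − gap = 0.07524 − 0.054 = 0.02124 mm.
So σ = E(δ_free − g)/L = 142×10³ × 0.02124/825 = 3.656 MPa.
P = σA = 3.656 × 2500 = 9.14 kN.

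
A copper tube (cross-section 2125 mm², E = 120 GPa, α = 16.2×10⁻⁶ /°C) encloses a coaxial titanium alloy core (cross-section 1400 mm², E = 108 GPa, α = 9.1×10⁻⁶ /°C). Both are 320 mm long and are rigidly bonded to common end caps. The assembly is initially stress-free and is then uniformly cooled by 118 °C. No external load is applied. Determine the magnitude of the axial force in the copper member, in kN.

Both members must finish at the same length. With the larger α, the copper tends to over-contract; the plates restrain it, putting the copper in tension and the titanium alloy in compression. With no external load the two internal forces are equal and opposite, magnitude P.
Compatibility of the two members (thermal + elastic change equal): (α₁ − α₂)ΔT = P·[1/(A₁E₁) + 1/(A₂E₂)].
|α₁ − α₂|·ΔT = 7.1×10⁻⁶ × 118 = 0.0008378.
1/(A₁E₁) + 1/(A₂E₂) = 1/(2125×120×10³) + 1/(1400×108×10³) = 1.054×10⁻⁸ N⁻¹.
P = 0.0008378 / 1.054×10⁻⁸ = 79520 N = 79.52 kN.

P ≈ 79.5 kN (tensile in the copper)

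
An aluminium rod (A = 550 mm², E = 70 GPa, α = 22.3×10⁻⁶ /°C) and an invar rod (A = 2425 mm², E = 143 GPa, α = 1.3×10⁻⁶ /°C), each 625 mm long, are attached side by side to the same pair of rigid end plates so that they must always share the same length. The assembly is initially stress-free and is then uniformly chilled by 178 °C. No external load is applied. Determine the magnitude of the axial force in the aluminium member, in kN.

The aluminium has the larger α, so on cooling it would change length more than the invar if both were free. The rigid plates force a common final length, so the aluminium is put into tension and the invar into compression, with equal and opposite forces P (no external load).
Setting the final lengths equal and cancelling L: (α₁ − α₂)ΔT = P/(A₁E₁) + P/(A₂E₂).
|α₁ − α₂|·ΔT = 21×10⁻⁶ × 178 = 0.003738.
1/(A₁E₁) + 1/(A₂E₂) = 1/(550×70×10³) + 1/(2425×143×10³) = 2.886×10⁻⁸ N⁻¹.
P = 0.003738 / 2.886×10⁻⁸ = 129500 N = 129.5 kN.

P ≈ 130 kN (tensile in the aluminium)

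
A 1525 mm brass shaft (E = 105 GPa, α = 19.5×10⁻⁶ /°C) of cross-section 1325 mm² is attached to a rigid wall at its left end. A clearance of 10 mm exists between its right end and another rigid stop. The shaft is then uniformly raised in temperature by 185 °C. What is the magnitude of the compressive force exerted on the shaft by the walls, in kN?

If the wall were absent the shaft would grow by αΔT L = 19.5×10⁻⁶ × 185 × 1525 = 5.501 mm.
This is smaller than the 10 mm clearance, so the shaft expands freely without reaching the stop — the stress is zero.

P ≈ 0 kN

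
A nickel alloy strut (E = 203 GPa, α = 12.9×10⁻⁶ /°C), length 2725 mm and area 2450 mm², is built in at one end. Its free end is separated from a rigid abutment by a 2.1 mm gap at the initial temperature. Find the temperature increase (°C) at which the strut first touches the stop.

ΔT ≈ 59.7 °C

The gap closes when αΔT L = 2.1 mm, since the strut is still unstressed at that instant.
ΔT = 2.1 / (12.9×10⁻⁶ × 2725) = 59.74 °C.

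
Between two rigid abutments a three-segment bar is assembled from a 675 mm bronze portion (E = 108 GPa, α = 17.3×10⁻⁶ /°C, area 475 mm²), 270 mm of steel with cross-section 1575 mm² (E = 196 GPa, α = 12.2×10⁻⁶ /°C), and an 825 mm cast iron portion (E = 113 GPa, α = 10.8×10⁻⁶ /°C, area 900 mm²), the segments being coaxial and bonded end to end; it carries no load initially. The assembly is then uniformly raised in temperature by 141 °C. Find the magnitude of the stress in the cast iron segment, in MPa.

σ ≈ 169 MPa (compressive)

If the supports were absent, the total length change would be Σ αᵢΔT Lᵢ = 17.3×10⁻⁶×141×675 + 12.2×10⁻⁶×141×270 + 10.8×10⁻⁶×141×825 = 3.367 mm.
Since the ends are fixed, an axial force P builds up, equal in every segment, with P · Σ Lᵢ/(AᵢEᵢ) = δ_free.
The series flexibility is Σ Lᵢ/(AᵢEᵢ) = 675/(475×108×10³) + 270/(1575×196×10³) + 825/(900×113×10³) = 2.214×10⁻⁵ mm/N.
P = 3.367 / 2.214×10⁻⁵ = 152100 N = 152.1 kN, compressive.
σ_{cast iron} = P / A = 152100 / 900 = 169 MPa.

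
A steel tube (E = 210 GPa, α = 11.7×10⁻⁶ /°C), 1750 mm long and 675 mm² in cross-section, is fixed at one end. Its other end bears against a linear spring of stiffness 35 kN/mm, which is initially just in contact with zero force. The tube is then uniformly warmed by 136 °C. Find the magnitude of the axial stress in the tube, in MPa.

σ ≈ 101 MPa (compressive)

If the spring were absent the tube would lengthen by αΔT L = 11.7×10⁻⁶ × 136 × 1750 = 2.785 mm.
With a force P in the spring, the elastic change of the tube is PL/(AE) and that of the spring is P/k; compatibility requires their sum to equal δ_free.
So P = δ_free / [L/(AE) + 1/k] = 2.785 / [ 1750/(675×210×10³) + 1/(35×10³) ].
P = 2.785 / 4.092×10⁻⁵ = 68050 N.
σ = P/A = 68050/675 = 100.8 MPa.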